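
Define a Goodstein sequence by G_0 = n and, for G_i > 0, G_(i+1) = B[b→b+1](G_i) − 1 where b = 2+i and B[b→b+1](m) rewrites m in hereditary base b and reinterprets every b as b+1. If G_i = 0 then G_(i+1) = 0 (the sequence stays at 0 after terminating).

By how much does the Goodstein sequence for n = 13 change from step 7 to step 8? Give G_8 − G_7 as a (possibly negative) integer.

96513216470

[0] 13 ≡ 2^(2 + 1) + 2^2 + 1 (base 2). Lift 3: 109. −1: 108.
[1] 108 ≡ 3^(3 + 1) + 3^3 (base 3). Lift 4: 1280. −1: 1279.
[2] 1279 ≡ 4^(4 + 1) + 3·4^3 + 3·4^2 + 3·4 + 3 (base 4). Lift 5: 16093. −1: 16092.
[3] 16092 ≡ 5^(5 + 1) + 3·5^3 + 3·5^2 + 3·5 + 2 (base 5). Lift 6: 280712. −1: 280711.
[4] 280711 ≡ 6^(6 + 1) + 3·6^3 + 3·6^2 + 3·6 + 1 (base 6). Lift 7: 5765999. −1: 5765998.
[5] 5765998 ≡ 7^(7 + 1) + 3·7^3 + 3·7^2 + 3·7 (base 7). Lift 8: 134219480. −1: 134219479.
[6] 134219479 ≡ 8^(8 + 1) + 3·8^3 + 3·8^2 + 2·8 + 7 (base 8). Lift 9: 3486786856. −1: 3486786855.
[7] 3486786855 ≡ 9^(9 + 1) + 3·9^3 + 3·9^2 + 2·9 + 6 (base 9). Lift 10: 100000003326. −1: 100000003325.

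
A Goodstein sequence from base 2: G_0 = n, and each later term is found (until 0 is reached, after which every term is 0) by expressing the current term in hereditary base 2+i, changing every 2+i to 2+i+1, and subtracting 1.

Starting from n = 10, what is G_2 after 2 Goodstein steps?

1025

G_0=10  [base 2] 2^(2 + 1) + 2  →[2↦3]→  3^(3 + 1) + 3 = 84  −1 ⇒ G_1=83
G_1=83  [base 3] 3^(3 + 1) + 2  →[3↦4]→  4^(4 + 1) + 2 = 1026  −1 ⇒ G_2=1025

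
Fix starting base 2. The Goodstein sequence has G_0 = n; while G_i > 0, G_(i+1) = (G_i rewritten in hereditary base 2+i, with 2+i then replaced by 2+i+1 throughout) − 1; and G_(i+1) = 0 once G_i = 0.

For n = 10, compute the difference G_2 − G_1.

942

G_0 = 10. HB_2(10) = 2^(2 + 1) + 2. Bump = 84. G_1 = 83.
G_1 = 83. HB_3(83) = 3^(3 + 1) + 2. Bump = 1026. G_2 = 1025.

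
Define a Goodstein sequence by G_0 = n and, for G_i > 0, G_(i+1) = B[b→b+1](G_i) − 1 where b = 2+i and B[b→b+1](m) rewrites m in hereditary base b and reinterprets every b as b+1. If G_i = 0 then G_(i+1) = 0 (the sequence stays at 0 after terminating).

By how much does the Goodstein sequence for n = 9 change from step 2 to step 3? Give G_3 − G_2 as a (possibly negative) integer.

8819

step 0: 9 = 2^(2 + 1) + 1; sub 3 for 2: 3^(3 + 1) + 1; = 82; G_1 = 82−1 = 81
step 1: 81 = 3^(3 + 1); sub 4 for 3: 4^(4 + 1); = 1024; G_2 = 1024−1 = 1023
step 2: 1023 = 3·4^4 + 3·4^3 + 3·4^2 + 3·4 + 3; sub 5 for 4: 3·5^5 + 3·5^3 + 3·5^2 + 3·5 + 3; = 9843; G_3 = 9843−1 = 9842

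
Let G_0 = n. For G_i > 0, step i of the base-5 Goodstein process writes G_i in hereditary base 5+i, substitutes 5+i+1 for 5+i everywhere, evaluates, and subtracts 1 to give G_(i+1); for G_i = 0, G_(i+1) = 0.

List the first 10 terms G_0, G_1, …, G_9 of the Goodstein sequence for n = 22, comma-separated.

(0) 22|_5 = 4·5 + 2 ↦ 4·6 + 2|_6 = 26 ⇒ 25
(1) 25|_6 = 4·6 + 1 ↦ 4·7 + 1|_7 = 29 ⇒ 28
(2) 28|_7 = 4·7 ↦ 4·8|_8 = 32 ⇒ 31
(3) 31|_8 = 3·8 + 7 ↦ 3·9 + 7|_9 = 34 ⇒ 33
(4) 33|_9 = 3·9 + 6 ↦ 3·10 + 6|_10 = 36 ⇒ 35
(5) 35|_10 = 3·10 + 5 ↦ 3·11 + 5|_11 = 38 ⇒ 37
(6) 37|_11 = 3·11 + 4 ↦ 3·12 + 4|_12 = 40 ⇒ 39
(7) 39|_12 = 3·12 + 3 ↦ 3·13 + 3|_13 = 42 ⇒ 41
(8) 41|_13 = 3·13 + 2 ↦ 3·14 + 2|_14 = 44 ⇒ 43

22, 25, 28, 31, 33, 35, 37, 39, 41, 43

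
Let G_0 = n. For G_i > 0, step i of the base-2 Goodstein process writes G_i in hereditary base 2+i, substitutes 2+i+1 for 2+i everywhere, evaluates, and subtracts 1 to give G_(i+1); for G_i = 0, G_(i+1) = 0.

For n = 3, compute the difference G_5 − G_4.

step 0: 3 = 2 + 1; sub 3 for 2: 3 + 1; = 4; G_1 = 4−1 = 3
step 1: 3 = 3; sub 4 for 3: 4; = 4; G_2 = 4−1 = 3
step 2: 3 = 3; sub 5 for 4: 3; = 3; G_3 = 3−1 = 2
step 3: 2 = 2; sub 6 for 5: 2; = 2; G_4 = 2−1 = 1
step 4: 1 = 1; sub 7 for 6: 1; = 1; G_5 = 1−1 = 0

-1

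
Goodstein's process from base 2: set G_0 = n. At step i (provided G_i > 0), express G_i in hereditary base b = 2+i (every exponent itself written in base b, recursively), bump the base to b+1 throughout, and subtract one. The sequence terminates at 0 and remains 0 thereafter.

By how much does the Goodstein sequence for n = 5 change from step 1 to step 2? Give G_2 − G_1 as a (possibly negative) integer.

228

step 0: 5 = 2^2 + 1; sub 3 for 2: 3^3 + 1; = 28; G_1 = 28−1 = 27
step 1: 27 = 3^3; sub 4 for 3: 4^4; = 256; G_2 = 256−1 = 255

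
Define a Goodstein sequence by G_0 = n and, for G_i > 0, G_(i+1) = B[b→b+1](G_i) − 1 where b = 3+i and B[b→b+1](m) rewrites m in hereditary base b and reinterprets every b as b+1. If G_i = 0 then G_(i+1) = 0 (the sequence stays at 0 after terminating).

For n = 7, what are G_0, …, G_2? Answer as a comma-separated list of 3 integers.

i=0: 7 = 2·3 + 1 (b=3); 3→4: 2·4 + 1 = 9; 9−1 = 8
i=1: 8 = 2·4 (b=4); 4→5: 2·5 = 10; 10−1 = 9

7, 8, 9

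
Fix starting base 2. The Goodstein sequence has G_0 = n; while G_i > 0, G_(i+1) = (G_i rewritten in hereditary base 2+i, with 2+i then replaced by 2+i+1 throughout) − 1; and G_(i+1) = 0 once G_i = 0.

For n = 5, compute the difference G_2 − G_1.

228

(0) 5|_2 = 2^2 + 1 ↦ 3^3 + 1|_3 = 28 ⇒ 27
(1) 27|_3 = 3^3 ↦ 4^4|_4 = 256 ⇒ 255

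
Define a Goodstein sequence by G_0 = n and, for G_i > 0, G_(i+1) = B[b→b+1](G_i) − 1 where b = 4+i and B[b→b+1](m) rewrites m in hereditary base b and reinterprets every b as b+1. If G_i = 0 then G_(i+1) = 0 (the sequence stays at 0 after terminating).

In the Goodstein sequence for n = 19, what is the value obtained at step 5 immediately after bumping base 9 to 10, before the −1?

76

19 —HB4→ 4^2 + 3 —bump→ 5^2 + 3 = 28 —(−1)→ 27
27 —HB5→ 5^2 + 2 —bump→ 6^2 + 2 = 38 —(−1)→ 37
37 —HB6→ 6^2 + 1 —bump→ 7^2 + 1 = 50 —(−1)→ 49
49 —HB7→ 7^2 —bump→ 8^2 = 64 —(−1)→ 63
63 —HB8→ 7·8 + 7 —bump→ 7·9 + 7 = 70 —(−1)→ 69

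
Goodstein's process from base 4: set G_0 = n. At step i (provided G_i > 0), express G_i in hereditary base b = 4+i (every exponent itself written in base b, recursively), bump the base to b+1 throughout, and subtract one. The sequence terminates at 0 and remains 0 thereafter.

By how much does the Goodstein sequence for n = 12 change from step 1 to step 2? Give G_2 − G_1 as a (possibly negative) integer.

G_0 = 12. HB_4(12) = 3·4. Bump = 15. G_1 = 14.
G_1 = 14. HB_5(14) = 2·5 + 4. Bump = 16. G_2 = 15.

1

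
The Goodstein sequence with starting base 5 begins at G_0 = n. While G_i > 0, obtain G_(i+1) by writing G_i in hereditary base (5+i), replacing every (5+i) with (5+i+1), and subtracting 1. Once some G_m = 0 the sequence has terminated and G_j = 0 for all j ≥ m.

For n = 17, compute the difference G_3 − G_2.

2

(0) 17|_5 = 3·5 + 2 ↦ 3·6 + 2|_6 = 20 ⇒ 19
(1) 19|_6 = 3·6 + 1 ↦ 3·7 + 1|_7 = 22 ⇒ 21
(2) 21|_7 = 3·7 ↦ 3·8|_8 = 24 ⇒ 23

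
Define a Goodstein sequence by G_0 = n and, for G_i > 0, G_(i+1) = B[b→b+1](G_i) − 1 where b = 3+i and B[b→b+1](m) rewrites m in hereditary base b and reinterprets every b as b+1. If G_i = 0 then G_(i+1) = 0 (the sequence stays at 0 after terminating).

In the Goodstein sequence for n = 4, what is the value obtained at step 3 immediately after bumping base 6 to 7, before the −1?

G_0 = 4. HB_3(4) = 3 + 1. Bump = 5. G_1 = 4.
G_1 = 4. HB_4(4) = 4. Bump = 5. G_2 = 4.
G_2 = 4. HB_5(4) = 4. Bump = 4. G_3 = 3.

3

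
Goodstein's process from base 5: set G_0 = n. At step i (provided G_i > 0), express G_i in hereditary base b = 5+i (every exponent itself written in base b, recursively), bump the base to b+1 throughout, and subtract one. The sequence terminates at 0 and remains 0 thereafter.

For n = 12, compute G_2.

G_0 = 12. HB_5(12) = 2·5 + 2. Bump = 14. G_1 = 13.
G_1 = 13. HB_6(13) = 2·6 + 1. Bump = 15. G_2 = 14.
G_2 = 14. HB_7(14) = 2·7. Bump = 16. G_3 = 15.

14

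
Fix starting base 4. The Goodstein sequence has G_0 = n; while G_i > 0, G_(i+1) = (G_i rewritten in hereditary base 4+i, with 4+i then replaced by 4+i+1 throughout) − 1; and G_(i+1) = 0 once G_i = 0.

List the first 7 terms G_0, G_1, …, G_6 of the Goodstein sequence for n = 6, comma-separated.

6, 6, 6, 6, 5, 4, 3

i=0: 6 = 4 + 2 (b=4); 4→5: 5 + 2 = 7; 7−1 = 6
i=1: 6 = 5 + 1 (b=5); 5→6: 6 + 1 = 7; 7−1 = 6
i=2: 6 = 6 (b=6); 6→7: 7 = 7; 7−1 = 6
i=3: 6 = 6 (b=7); 7→8: 6 = 6; 6−1 = 5
i=4: 5 = 5 (b=8); 8→9: 5 = 5; 5−1 = 4
i=5: 4 = 4 (b=9); 9→10: 4 = 4; 4−1 = 3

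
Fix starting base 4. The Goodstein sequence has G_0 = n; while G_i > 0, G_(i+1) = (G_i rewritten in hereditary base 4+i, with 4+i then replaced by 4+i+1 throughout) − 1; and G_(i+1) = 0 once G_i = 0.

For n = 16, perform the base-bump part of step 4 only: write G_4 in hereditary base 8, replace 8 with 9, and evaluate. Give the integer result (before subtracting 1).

37

G_0=16  [base 4] 4^2  →[4↦5]→  5^2 = 25  −1 ⇒ G_1=24
G_1=24  [base 5] 4·5 + 4  →[5↦6]→  4·6 + 4 = 28  −1 ⇒ G_2=27
G_2=27  [base 6] 4·6 + 3  →[6↦7]→  4·7 + 3 = 31  −1 ⇒ G_3=30
G_3=30  [base 7] 4·7 + 2  →[7↦8]→  4·8 + 2 = 34  −1 ⇒ G_4=33
G_4=33  [base 8] 4·8 + 1  →[8↦9]→  4·9 + 1 = 37  −1 ⇒ G_5=36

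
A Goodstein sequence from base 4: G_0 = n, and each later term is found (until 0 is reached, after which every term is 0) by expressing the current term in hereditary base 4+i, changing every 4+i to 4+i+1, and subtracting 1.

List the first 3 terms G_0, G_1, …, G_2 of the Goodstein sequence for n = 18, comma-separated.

18, 26, 36

base 4: 18 = 4^2 + 2; at 5: 5^2 + 2 = 27; next = 26
base 5: 26 = 5^2 + 1; at 6: 6^2 + 1 = 37; next = 36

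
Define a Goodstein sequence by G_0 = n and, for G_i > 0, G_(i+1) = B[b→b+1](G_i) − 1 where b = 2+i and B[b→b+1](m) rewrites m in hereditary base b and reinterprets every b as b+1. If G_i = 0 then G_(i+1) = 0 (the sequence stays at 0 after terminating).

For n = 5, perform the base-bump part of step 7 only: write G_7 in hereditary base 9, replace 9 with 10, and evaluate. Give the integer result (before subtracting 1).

i=0: 5 = 2^2 + 1 (b=2); 2→3: 3^3 + 1 = 28; 28−1 = 27
i=1: 27 = 3^3 (b=3); 3→4: 4^4 = 256; 256−1 = 255
i=2: 255 = 3·4^3 + 3·4^2 + 3·4 + 3 (b=4); 4→5: 3·5^3 + 3·5^2 + 3·5 + 3 = 468; 468−1 = 467
i=3: 467 = 3·5^3 + 3·5^2 + 3·5 + 2 (b=5); 5→6: 3·6^3 + 3·6^2 + 3·6 + 2 = 776; 776−1 = 775
i=4: 775 = 3·6^3 + 3·6^2 + 3·6 + 1 (b=6); 6→7: 3·7^3 + 3·7^2 + 3·7 + 1 = 1198; 1198−1 = 1197
i=5: 1197 = 3·7^3 + 3·7^2 + 3·7 (b=7); 7→8: 3·8^3 + 3·8^2 + 3·8 = 1752; 1752−1 = 1751
i=6: 1751 = 3·8^3 + 3·8^2 + 2·8 + 7 (b=8); 8→9: 3·9^3 + 3·9^2 + 2·9 + 7 = 2455; 2455−1 = 2454

3326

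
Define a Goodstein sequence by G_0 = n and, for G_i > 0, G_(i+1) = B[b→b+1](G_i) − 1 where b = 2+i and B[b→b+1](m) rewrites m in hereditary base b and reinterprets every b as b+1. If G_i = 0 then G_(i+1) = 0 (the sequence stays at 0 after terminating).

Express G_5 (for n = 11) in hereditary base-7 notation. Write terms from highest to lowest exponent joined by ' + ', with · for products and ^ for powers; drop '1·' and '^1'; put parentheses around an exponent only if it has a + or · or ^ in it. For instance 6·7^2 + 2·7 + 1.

7^(7 + 1)

G_0 = 11. HB_2(11) = 2^(2 + 1) + 2 + 1. Bump = 85. G_1 = 84.
G_1 = 84. HB_3(84) = 3^(3 + 1) + 3. Bump = 1028. G_2 = 1027.
G_2 = 1027. HB_4(1027) = 4^(4 + 1) + 3. Bump = 15628. G_3 = 15627.
G_3 = 15627. HB_5(15627) = 5^(5 + 1) + 2. Bump = 279938. G_4 = 279937.
G_4 = 279937. HB_6(279937) = 6^(6 + 1) + 1. Bump = 5764802. G_5 = 5764801.
G_5 = 5764801. HB_7(5764801) = 7^(7 + 1). Bump = 134217728. G_6 = 134217727.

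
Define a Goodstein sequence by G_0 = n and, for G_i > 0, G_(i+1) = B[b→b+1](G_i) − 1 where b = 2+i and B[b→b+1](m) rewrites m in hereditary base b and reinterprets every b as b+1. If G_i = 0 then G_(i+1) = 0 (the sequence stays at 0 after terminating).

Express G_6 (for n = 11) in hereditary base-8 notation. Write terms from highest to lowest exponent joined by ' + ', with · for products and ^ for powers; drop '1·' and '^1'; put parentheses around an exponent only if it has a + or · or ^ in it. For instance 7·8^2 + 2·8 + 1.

7·8^8 + 7·8^7 + 7·8^6 + 7·8^5 + 7·8^4 + 7·8^3 + 7·8^2 + 7·8 + 7

G_0=11  [base 2] 2^(2 + 1) + 2 + 1  →[2↦3]→  3^(3 + 1) + 3 + 1 = 85  −1 ⇒ G_1=84
G_1=84  [base 3] 3^(3 + 1) + 3  →[3↦4]→  4^(4 + 1) + 4 = 1028  −1 ⇒ G_2=1027
G_2=1027  [base 4] 4^(4 + 1) + 3  →[4↦5]→  5^(5 + 1) + 3 = 15628  −1 ⇒ G_3=15627
G_3=15627  [base 5] 5^(5 + 1) + 2  →[5↦6]→  6^(6 + 1) + 2 = 279938  −1 ⇒ G_4=279937
G_4=279937  [base 6] 6^(6 + 1) + 1  →[6↦7]→  7^(7 + 1) + 1 = 5764802  −1 ⇒ G_5=5764801
G_5=5764801  [base 7] 7^(7 + 1)  →[7↦8]→  8^(8 + 1) = 134217728  −1 ⇒ G_6=134217727
G_6=134217727  [base 8] 7·8^8 + 7·8^7 + 7·8^6 + 7·8^5 + 7·8^4 + 7·8^3 + 7·8^2 + 7·8 + 7  →[8↦9]→  7·9^9 + 7·9^7 + 7·9^6 + 7·9^5 + 7·9^4 + 7·9^3 + 7·9^2 + 7·9 + 7 = 2749609303  −1 ⇒ G_7=2749609302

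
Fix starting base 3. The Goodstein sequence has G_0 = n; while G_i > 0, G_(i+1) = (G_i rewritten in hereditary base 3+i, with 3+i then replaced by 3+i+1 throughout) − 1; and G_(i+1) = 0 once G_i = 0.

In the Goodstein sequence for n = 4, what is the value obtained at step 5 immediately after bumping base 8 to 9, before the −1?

1

G_0 = 4. HB_3(4) = 3 + 1. Bump = 5. G_1 = 4.
G_1 = 4. HB_4(4) = 4. Bump = 5. G_2 = 4.
G_2 = 4. HB_5(4) = 4. Bump = 4. G_3 = 3.
G_3 = 3. HB_6(3) = 3. Bump = 3. G_4 = 2.
G_4 = 2. HB_7(2) = 2. Bump = 2. G_5 = 1.
G_5 = 1. HB_8(1) = 1. Bump = 1. G_6 = 0.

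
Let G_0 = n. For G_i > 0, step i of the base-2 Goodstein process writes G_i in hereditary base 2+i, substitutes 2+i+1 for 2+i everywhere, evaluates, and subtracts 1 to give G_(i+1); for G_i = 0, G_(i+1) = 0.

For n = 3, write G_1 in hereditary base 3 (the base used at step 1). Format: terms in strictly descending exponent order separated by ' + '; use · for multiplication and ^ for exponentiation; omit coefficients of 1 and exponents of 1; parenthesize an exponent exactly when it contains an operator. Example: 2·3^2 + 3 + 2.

i=0: 3 = 2 + 1 (b=2); 2→3: 3 + 1 = 4; 4−1 = 3
i=1: 3 = 3 (b=3); 3→4: 4 = 4; 4−1 = 3

3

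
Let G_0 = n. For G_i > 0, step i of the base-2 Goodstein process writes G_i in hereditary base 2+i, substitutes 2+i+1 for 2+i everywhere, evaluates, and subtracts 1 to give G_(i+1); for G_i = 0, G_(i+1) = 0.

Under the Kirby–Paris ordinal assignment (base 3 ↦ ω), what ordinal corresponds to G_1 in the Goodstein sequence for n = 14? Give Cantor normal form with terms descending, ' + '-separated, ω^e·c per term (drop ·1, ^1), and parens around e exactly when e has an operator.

ω^(ω + 1) + ω^ω + 2

i=0: 14 = 2^(2 + 1) + 2^2 + 2 (b=2); 2→3: 3^(3 + 1) + 3^3 + 3 = 111; 111−1 = 110
i=1: 110 = 3^(3 + 1) + 3^3 + 2 (b=3); 3→4: 4^(4 + 1) + 4^4 + 2 = 1282; 1282−1 = 1281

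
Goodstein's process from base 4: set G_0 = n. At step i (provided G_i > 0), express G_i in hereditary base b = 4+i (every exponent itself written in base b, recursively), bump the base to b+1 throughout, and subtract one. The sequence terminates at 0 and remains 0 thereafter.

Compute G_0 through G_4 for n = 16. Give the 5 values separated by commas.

step 0: 16 = 4^2; sub 5 for 4: 5^2; = 25; G_1 = 25−1 = 24
step 1: 24 = 4·5 + 4; sub 6 for 5: 4·6 + 4; = 28; G_2 = 28−1 = 27
step 2: 27 = 4·6 + 3; sub 7 for 6: 4·7 + 3; = 31; G_3 = 31−1 = 30
step 3: 30 = 4·7 + 2; sub 8 for 7: 4·8 + 2; = 34; G_4 = 34−1 = 33

16, 24, 27, 30, 33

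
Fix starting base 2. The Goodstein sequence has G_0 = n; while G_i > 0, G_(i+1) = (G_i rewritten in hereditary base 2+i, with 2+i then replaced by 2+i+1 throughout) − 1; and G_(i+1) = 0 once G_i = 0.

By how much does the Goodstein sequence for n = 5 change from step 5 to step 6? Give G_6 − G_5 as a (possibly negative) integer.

[0] 5 ≡ 2^2 + 1 (base 2). Lift 3: 28. −1: 27.
[1] 27 ≡ 3^3 (base 3). Lift 4: 256. −1: 255.
[2] 255 ≡ 3·4^3 + 3·4^2 + 3·4 + 3 (base 4). Lift 5: 468. −1: 467.
[3] 467 ≡ 3·5^3 + 3·5^2 + 3·5 + 2 (base 5). Lift 6: 776. −1: 775.
[4] 775 ≡ 3·6^3 + 3·6^2 + 3·6 + 1 (base 6). Lift 7: 1198. −1: 1197.
[5] 1197 ≡ 3·7^3 + 3·7^2 + 3·7 (base 7). Lift 8: 1752. −1: 1751.

554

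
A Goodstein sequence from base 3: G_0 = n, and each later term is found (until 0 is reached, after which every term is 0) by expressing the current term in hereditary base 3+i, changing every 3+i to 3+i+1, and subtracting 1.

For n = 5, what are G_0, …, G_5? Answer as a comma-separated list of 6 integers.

G_0 = 5. HB_3(5) = 3 + 2. Bump = 6. G_1 = 5.
G_1 = 5. HB_4(5) = 4 + 1. Bump = 6. G_2 = 5.
G_2 = 5. HB_5(5) = 5. Bump = 6. G_3 = 5.
G_3 = 5. HB_6(5) = 5. Bump = 5. G_4 = 4.
G_4 = 4. HB_7(4) = 4. Bump = 4. G_5 = 3.

5, 5, 5, 5, 4, 3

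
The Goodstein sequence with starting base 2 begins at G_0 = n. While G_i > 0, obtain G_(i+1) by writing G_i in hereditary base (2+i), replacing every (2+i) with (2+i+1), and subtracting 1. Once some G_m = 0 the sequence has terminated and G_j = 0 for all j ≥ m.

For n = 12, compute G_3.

base 2: 12 = 2^(2 + 1) + 2^2; at 3: 3^(3 + 1) + 3^3 = 108; next = 107
base 3: 107 = 3^(3 + 1) + 2·3^2 + 2·3 + 2; at 4: 4^(4 + 1) + 2·4^2 + 2·4 + 2 = 1066; next = 1065
base 4: 1065 = 4^(4 + 1) + 2·4^2 + 2·4 + 1; at 5: 5^(5 + 1) + 2·5^2 + 2·5 + 1 = 15686; next = 15685

15685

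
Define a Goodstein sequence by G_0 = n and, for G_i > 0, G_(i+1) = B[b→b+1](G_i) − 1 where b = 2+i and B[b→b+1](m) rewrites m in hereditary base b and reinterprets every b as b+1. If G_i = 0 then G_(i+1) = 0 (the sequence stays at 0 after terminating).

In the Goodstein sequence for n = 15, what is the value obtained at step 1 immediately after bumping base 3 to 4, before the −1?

i=0: 15 = 2^(2 + 1) + 2^2 + 2 + 1 (b=2); 2→3: 3^(3 + 1) + 3^3 + 3 + 1 = 112; 112−1 = 111
i=1: 111 = 3^(3 + 1) + 3^3 + 3 (b=3); 3→4: 4^(4 + 1) + 4^4 + 4 = 1284; 1284−1 = 1283

1284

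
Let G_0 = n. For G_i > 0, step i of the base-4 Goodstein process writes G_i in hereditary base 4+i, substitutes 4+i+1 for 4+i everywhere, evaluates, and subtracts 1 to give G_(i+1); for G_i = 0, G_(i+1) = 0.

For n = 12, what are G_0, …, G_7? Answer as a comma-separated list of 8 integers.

12, 14, 15, 16, 17, 18, 19, 19

G_0=12  [base 4] 3·4  →[4↦5]→  3·5 = 15  −1 ⇒ G_1=14
G_1=14  [base 5] 2·5 + 4  →[5↦6]→  2·6 + 4 = 16  −1 ⇒ G_2=15
G_2=15  [base 6] 2·6 + 3  →[6↦7]→  2·7 + 3 = 17  −1 ⇒ G_3=16
G_3=16  [base 7] 2·7 + 2  →[7↦8]→  2·8 + 2 = 18  −1 ⇒ G_4=17
G_4=17  [base 8] 2·8 + 1  →[8↦9]→  2·9 + 1 = 19  −1 ⇒ G_5=18
G_5=18  [base 9] 2·9  →[9↦10]→  2·10 = 20  −1 ⇒ G_6=19
G_6=19  [base 10] 10 + 9  →[10↦11]→  11 + 9 = 20  −1 ⇒ G_7=19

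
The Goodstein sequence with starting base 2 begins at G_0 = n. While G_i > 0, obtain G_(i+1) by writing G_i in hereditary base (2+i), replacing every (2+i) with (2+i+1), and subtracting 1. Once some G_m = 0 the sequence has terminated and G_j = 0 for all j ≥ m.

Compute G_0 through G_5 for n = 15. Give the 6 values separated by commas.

15, 111, 1283, 18752, 326593, 6588344

base 2: 15 = 2^(2 + 1) + 2^2 + 2 + 1; at 3: 3^(3 + 1) + 3^3 + 3 + 1 = 112; next = 111
base 3: 111 = 3^(3 + 1) + 3^3 + 3; at 4: 4^(4 + 1) + 4^4 + 4 = 1284; next = 1283
base 4: 1283 = 4^(4 + 1) + 4^4 + 3; at 5: 5^(5 + 1) + 5^5 + 3 = 18753; next = 18752
base 5: 18752 = 5^(5 + 1) + 5^5 + 2; at 6: 6^(6 + 1) + 6^6 + 2 = 326594; next = 326593
base 6: 326593 = 6^(6 + 1) + 6^6 + 1; at 7: 7^(7 + 1) + 7^7 + 1 = 6588345; next = 6588344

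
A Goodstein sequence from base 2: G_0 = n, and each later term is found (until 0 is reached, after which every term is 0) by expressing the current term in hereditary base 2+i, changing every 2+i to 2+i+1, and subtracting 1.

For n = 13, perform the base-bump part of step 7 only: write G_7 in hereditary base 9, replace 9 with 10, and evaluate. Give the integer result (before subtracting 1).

(0) 13|_2 = 2^(2 + 1) + 2^2 + 1 ↦ 3^(3 + 1) + 3^3 + 1|_3 = 109 ⇒ 108
(1) 108|_3 = 3^(3 + 1) + 3^3 ↦ 4^(4 + 1) + 4^4|_4 = 1280 ⇒ 1279
(2) 1279|_4 = 4^(4 + 1) + 3·4^3 + 3·4^2 + 3·4 + 3 ↦ 5^(5 + 1) + 3·5^3 + 3·5^2 + 3·5 + 3|_5 = 16093 ⇒ 16092
(3) 16092|_5 = 5^(5 + 1) + 3·5^3 + 3·5^2 + 3·5 + 2 ↦ 6^(6 + 1) + 3·6^3 + 3·6^2 + 3·6 + 2|_6 = 280712 ⇒ 280711
(4) 280711|_6 = 6^(6 + 1) + 3·6^3 + 3·6^2 + 3·6 + 1 ↦ 7^(7 + 1) + 3·7^3 + 3·7^2 + 3·7 + 1|_7 = 5765999 ⇒ 5765998
(5) 5765998|_7 = 7^(7 + 1) + 3·7^3 + 3·7^2 + 3·7 ↦ 8^(8 + 1) + 3·8^3 + 3·8^2 + 3·8|_8 = 134219480 ⇒ 134219479
(6) 134219479|_8 = 8^(8 + 1) + 3·8^3 + 3·8^2 + 2·8 + 7 ↦ 9^(9 + 1) + 3·9^3 + 3·9^2 + 2·9 + 7|_9 = 3486786856 ⇒ 3486786855

100000003326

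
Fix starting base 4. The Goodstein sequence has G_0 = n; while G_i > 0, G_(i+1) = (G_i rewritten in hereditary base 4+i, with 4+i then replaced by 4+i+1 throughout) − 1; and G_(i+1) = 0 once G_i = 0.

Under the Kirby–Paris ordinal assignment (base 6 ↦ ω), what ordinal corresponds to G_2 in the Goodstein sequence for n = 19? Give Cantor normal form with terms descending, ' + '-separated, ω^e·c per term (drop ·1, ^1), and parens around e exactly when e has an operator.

step 0: 19 = 4^2 + 3; sub 5 for 4: 5^2 + 3; = 28; G_1 = 28−1 = 27
step 1: 27 = 5^2 + 2; sub 6 for 5: 6^2 + 2; = 38; G_2 = 38−1 = 37

ω^2 + 1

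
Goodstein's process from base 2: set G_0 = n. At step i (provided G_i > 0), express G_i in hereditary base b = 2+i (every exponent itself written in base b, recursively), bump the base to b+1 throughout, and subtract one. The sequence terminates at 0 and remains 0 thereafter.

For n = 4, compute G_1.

26

4 —HB2→ 2^2 —bump→ 3^3 = 27 —(−1)→ 26
26 —HB3→ 2·3^2 + 2·3 + 2 —bump→ 2·4^2 + 2·4 + 2 = 42 —(−1)→ 41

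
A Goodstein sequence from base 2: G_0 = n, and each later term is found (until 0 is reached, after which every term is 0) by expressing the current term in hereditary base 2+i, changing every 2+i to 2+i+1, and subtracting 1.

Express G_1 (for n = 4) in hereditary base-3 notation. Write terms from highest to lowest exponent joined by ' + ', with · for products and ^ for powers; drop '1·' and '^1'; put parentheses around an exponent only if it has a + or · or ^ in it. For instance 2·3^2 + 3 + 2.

i=0: 4 = 2^2 (b=2); 2→3: 3^3 = 27; 27−1 = 26
i=1: 26 = 2·3^2 + 2·3 + 2 (b=3); 3→4: 2·4^2 + 2·4 + 2 = 42; 42−1 = 41

2·3^2 + 2·3 + 2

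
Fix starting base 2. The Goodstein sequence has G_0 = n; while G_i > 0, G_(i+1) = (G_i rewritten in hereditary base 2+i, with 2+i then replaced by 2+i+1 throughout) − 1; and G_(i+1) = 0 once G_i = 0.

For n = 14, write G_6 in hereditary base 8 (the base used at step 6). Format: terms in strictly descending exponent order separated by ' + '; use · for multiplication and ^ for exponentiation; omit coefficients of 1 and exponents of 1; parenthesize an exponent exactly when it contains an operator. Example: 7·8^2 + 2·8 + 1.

8^(8 + 1) + 5·8^5 + 5·8^4 + 5·8^3 + 5·8^2 + 5·8 + 3

step 0: 14 = 2^(2 + 1) + 2^2 + 2; sub 3 for 2: 3^(3 + 1) + 3^3 + 3; = 111; G_1 = 111−1 = 110
step 1: 110 = 3^(3 + 1) + 3^3 + 2; sub 4 for 3: 4^(4 + 1) + 4^4 + 2; = 1282; G_2 = 1282−1 = 1281
step 2: 1281 = 4^(4 + 1) + 4^4 + 1; sub 5 for 4: 5^(5 + 1) + 5^5 + 1; = 18751; G_3 = 18751−1 = 18750
step 3: 18750 = 5^(5 + 1) + 5^5; sub 6 for 5: 6^(6 + 1) + 6^6; = 326592; G_4 = 326592−1 = 326591
step 4: 326591 = 6^(6 + 1) + 5·6^5 + 5·6^4 + 5·6^3 + 5·6^2 + 5·6 + 5; sub 7 for 6: 7^(7 + 1) + 5·7^5 + 5·7^4 + 5·7^3 + 5·7^2 + 5·7 + 5; = 5862841; G_5 = 5862841−1 = 5862840
step 5: 5862840 = 7^(7 + 1) + 5·7^5 + 5·7^4 + 5·7^3 + 5·7^2 + 5·7 + 4; sub 8 for 7: 8^(8 + 1) + 5·8^5 + 5·8^4 + 5·8^3 + 5·8^2 + 5·8 + 4; = 134404972; G_6 = 134404972−1 = 134404971
step 6: 134404971 = 8^(8 + 1) + 5·8^5 + 5·8^4 + 5·8^3 + 5·8^2 + 5·8 + 3; sub 9 for 8: 9^(9 + 1) + 5·9^5 + 5·9^4 + 5·9^3 + 5·9^2 + 5·9 + 3; = 3487116549; G_7 = 3487116549−1 = 3487116548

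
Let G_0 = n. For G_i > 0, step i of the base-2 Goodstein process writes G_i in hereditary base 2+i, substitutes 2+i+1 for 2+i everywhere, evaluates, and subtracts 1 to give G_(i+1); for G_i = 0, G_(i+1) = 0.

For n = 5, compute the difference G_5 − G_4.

[0] 5 ≡ 2^2 + 1 (base 2). Lift 3: 28. −1: 27.
[1] 27 ≡ 3^3 (base 3). Lift 4: 256. −1: 255.
[2] 255 ≡ 3·4^3 + 3·4^2 + 3·4 + 3 (base 4). Lift 5: 468. −1: 467.
[3] 467 ≡ 3·5^3 + 3·5^2 + 3·5 + 2 (base 5). Lift 6: 776. −1: 775.
[4] 775 ≡ 3·6^3 + 3·6^2 + 3·6 + 1 (base 6). Lift 7: 1198. −1: 1197.

422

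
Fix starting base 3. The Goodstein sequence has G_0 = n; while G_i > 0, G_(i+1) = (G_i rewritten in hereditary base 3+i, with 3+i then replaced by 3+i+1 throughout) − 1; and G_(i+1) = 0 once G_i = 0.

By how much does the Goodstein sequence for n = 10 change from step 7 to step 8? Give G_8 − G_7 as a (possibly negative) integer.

2

step 0: 10 = 3^2 + 1; sub 4 for 3: 4^2 + 1; = 17; G_1 = 17−1 = 16
step 1: 16 = 4^2; sub 5 for 4: 5^2; = 25; G_2 = 25−1 = 24
step 2: 24 = 4·5 + 4; sub 6 for 5: 4·6 + 4; = 28; G_3 = 28−1 = 27
step 3: 27 = 4·6 + 3; sub 7 for 6: 4·7 + 3; = 31; G_4 = 31−1 = 30
step 4: 30 = 4·7 + 2; sub 8 for 7: 4·8 + 2; = 34; G_5 = 34−1 = 33
step 5: 33 = 4·8 + 1; sub 9 for 8: 4·9 + 1; = 37; G_6 = 37−1 = 36
step 6: 36 = 4·9; sub 10 for 9: 4·10; = 40; G_7 = 40−1 = 39
step 7: 39 = 3·10 + 9; sub 11 for 10: 3·11 + 9; = 42; G_8 = 42−1 = 41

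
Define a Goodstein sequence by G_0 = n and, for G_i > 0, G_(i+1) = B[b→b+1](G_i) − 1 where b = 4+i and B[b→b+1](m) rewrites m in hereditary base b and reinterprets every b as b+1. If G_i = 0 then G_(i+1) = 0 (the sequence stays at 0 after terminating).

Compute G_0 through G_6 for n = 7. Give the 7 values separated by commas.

7, 7, 7, 7, 7, 6, 5

7 —HB4→ 4 + 3 —bump→ 5 + 3 = 8 —(−1)→ 7
7 —HB5→ 5 + 2 —bump→ 6 + 2 = 8 —(−1)→ 7
7 —HB6→ 6 + 1 —bump→ 7 + 1 = 8 —(−1)→ 7
7 —HB7→ 7 —bump→ 8 = 8 —(−1)→ 7
7 —HB8→ 7 —bump→ 7 = 7 —(−1)→ 6
6 —HB9→ 6 —bump→ 6 = 6 —(−1)→ 5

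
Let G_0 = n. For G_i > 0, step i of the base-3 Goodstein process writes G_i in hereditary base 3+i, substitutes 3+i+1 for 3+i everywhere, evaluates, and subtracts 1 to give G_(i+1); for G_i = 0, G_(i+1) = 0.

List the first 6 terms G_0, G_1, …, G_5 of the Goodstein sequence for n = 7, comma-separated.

i=0: 7 = 2·3 + 1 (b=3); 3→4: 2·4 + 1 = 9; 9−1 = 8
i=1: 8 = 2·4 (b=4); 4→5: 2·5 = 10; 10−1 = 9
i=2: 9 = 5 + 4 (b=5); 5→6: 6 + 4 = 10; 10−1 = 9
i=3: 9 = 6 + 3 (b=6); 6→7: 7 + 3 = 10; 10−1 = 9
i=4: 9 = 7 + 2 (b=7); 7→8: 8 + 2 = 10; 10−1 = 9

7, 8, 9, 9, 9, 9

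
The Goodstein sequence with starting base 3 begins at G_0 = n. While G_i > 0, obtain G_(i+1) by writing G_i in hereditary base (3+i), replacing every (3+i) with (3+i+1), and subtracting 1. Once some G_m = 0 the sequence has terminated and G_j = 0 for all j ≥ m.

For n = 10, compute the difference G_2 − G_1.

[0] 10 ≡ 3^2 + 1 (base 3). Lift 4: 17. −1: 16.
[1] 16 ≡ 4^2 (base 4). Lift 5: 25. −1: 24.

8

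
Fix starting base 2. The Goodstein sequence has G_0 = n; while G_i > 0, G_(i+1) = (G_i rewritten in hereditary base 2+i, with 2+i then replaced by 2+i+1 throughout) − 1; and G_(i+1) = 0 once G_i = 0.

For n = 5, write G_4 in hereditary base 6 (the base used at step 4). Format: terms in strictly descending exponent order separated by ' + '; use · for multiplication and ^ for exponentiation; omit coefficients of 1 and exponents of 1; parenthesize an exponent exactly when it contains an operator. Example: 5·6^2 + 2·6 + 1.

3·6^3 + 3·6^2 + 3·6 + 1

(0) 5|_2 = 2^2 + 1 ↦ 3^3 + 1|_3 = 28 ⇒ 27
(1) 27|_3 = 3^3 ↦ 4^4|_4 = 256 ⇒ 255
(2) 255|_4 = 3·4^3 + 3·4^2 + 3·4 + 3 ↦ 3·5^3 + 3·5^2 + 3·5 + 3|_5 = 468 ⇒ 467
(3) 467|_5 = 3·5^3 + 3·5^2 + 3·5 + 2 ↦ 3·6^3 + 3·6^2 + 3·6 + 2|_6 = 776 ⇒ 775
(4) 775|_6 = 3·6^3 + 3·6^2 + 3·6 + 1 ↦ 3·7^3 + 3·7^2 + 3·7 + 1|_7 = 1198 ⇒ 1197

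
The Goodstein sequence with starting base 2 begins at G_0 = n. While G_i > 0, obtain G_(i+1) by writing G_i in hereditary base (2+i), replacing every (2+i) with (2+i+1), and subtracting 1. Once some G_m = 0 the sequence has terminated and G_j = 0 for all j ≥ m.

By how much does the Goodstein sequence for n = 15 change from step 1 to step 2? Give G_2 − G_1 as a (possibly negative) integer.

1172

i=0: 15 = 2^(2 + 1) + 2^2 + 2 + 1 (b=2); 2→3: 3^(3 + 1) + 3^3 + 3 + 1 = 112; 112−1 = 111
i=1: 111 = 3^(3 + 1) + 3^3 + 3 (b=3); 3→4: 4^(4 + 1) + 4^4 + 4 = 1284; 1284−1 = 1283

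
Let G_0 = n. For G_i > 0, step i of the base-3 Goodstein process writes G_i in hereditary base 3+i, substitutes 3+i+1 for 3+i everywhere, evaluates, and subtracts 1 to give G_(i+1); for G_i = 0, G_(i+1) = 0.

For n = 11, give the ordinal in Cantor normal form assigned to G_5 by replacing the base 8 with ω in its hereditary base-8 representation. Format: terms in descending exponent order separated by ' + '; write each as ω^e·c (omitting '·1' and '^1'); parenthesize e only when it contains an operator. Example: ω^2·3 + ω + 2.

(0) 11|_3 = 3^2 + 2 ↦ 4^2 + 2|_4 = 18 ⇒ 17
(1) 17|_4 = 4^2 + 1 ↦ 5^2 + 1|_5 = 26 ⇒ 25
(2) 25|_5 = 5^2 ↦ 6^2|_6 = 36 ⇒ 35
(3) 35|_6 = 5·6 + 5 ↦ 5·7 + 5|_7 = 40 ⇒ 39
(4) 39|_7 = 5·7 + 4 ↦ 5·8 + 4|_8 = 44 ⇒ 43
(5) 43|_8 = 5·8 + 3 ↦ 5·9 + 3|_9 = 48 ⇒ 47

ω·5 + 3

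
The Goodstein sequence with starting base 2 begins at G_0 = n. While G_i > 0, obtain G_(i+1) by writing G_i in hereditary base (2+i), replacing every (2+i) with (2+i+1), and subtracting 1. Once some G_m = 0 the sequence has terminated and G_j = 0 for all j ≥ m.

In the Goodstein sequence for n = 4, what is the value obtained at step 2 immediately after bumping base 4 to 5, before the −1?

i=0: 4 = 2^2 (b=2); 2→3: 3^3 = 27; 27−1 = 26
i=1: 26 = 2·3^2 + 2·3 + 2 (b=3); 3→4: 2·4^2 + 2·4 + 2 = 42; 42−1 = 41

61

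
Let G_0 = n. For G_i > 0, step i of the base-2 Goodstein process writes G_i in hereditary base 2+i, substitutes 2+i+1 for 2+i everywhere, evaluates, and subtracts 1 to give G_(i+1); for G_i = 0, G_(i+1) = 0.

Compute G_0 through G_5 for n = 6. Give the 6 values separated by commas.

[0] 6 ≡ 2^2 + 2 (base 2). Lift 3: 30. −1: 29.
[1] 29 ≡ 3^3 + 2 (base 3). Lift 4: 258. −1: 257.
[2] 257 ≡ 4^4 + 1 (base 4). Lift 5: 3126. −1: 3125.
[3] 3125 ≡ 5^5 (base 5). Lift 6: 46656. −1: 46655.
[4] 46655 ≡ 5·6^5 + 5·6^4 + 5·6^3 + 5·6^2 + 5·6 + 5 (base 6). Lift 7: 98040. −1: 98039.

6, 29, 257, 3125, 46655, 98039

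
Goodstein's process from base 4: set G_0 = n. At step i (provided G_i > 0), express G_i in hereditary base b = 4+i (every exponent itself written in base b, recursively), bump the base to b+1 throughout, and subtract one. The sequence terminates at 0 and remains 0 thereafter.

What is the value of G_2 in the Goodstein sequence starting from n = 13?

[0] 13 ≡ 3·4 + 1 (base 4). Lift 5: 16. −1: 15.
[1] 15 ≡ 3·5 (base 5). Lift 6: 18. −1: 17.
[2] 17 ≡ 2·6 + 5 (base 6). Lift 7: 19. −1: 18.

17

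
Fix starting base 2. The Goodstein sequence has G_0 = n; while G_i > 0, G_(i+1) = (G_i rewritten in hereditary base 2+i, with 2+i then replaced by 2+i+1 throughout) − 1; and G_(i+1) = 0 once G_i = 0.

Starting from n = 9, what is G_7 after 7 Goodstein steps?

step 0: 9 = 2^(2 + 1) + 1; sub 3 for 2: 3^(3 + 1) + 1; = 82; G_1 = 82−1 = 81
step 1: 81 = 3^(3 + 1); sub 4 for 3: 4^(4 + 1); = 1024; G_2 = 1024−1 = 1023
step 2: 1023 = 3·4^4 + 3·4^3 + 3·4^2 + 3·4 + 3; sub 5 for 4: 3·5^5 + 3·5^3 + 3·5^2 + 3·5 + 3; = 9843; G_3 = 9843−1 = 9842
step 3: 9842 = 3·5^5 + 3·5^3 + 3·5^2 + 3·5 + 2; sub 6 for 5: 3·6^6 + 3·6^3 + 3·6^2 + 3·6 + 2; = 140744; G_4 = 140744−1 = 140743
step 4: 140743 = 3·6^6 + 3·6^3 + 3·6^2 + 3·6 + 1; sub 7 for 6: 3·7^7 + 3·7^3 + 3·7^2 + 3·7 + 1; = 2471827; G_5 = 2471827−1 = 2471826
step 5: 2471826 = 3·7^7 + 3·7^3 + 3·7^2 + 3·7; sub 8 for 7: 3·8^8 + 3·8^3 + 3·8^2 + 3·8; = 50333400; G_6 = 50333400−1 = 50333399
step 6: 50333399 = 3·8^8 + 3·8^3 + 3·8^2 + 2·8 + 7; sub 9 for 8: 3·9^9 + 3·9^3 + 3·9^2 + 2·9 + 7; = 1162263922; G_7 = 1162263922−1 = 1162263921
step 7: 1162263921 = 3·9^9 + 3·9^3 + 3·9^2 + 2·9 + 6; sub 10 for 9: 3·10^10 + 3·10^3 + 3·10^2 + 2·10 + 6; = 30000003326; G_8 = 30000003326−1 = 30000003325

1162263921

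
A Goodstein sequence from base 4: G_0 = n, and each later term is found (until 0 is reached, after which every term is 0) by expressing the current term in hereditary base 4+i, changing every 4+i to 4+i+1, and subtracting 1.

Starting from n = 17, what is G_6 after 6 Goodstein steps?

step 0: 17 = 4^2 + 1; sub 5 for 4: 5^2 + 1; = 26; G_1 = 26−1 = 25
step 1: 25 = 5^2; sub 6 for 5: 6^2; = 36; G_2 = 36−1 = 35
step 2: 35 = 5·6 + 5; sub 7 for 6: 5·7 + 5; = 40; G_3 = 40−1 = 39
step 3: 39 = 5·7 + 4; sub 8 for 7: 5·8 + 4; = 44; G_4 = 44−1 = 43
step 4: 43 = 5·8 + 3; sub 9 for 8: 5·9 + 3; = 48; G_5 = 48−1 = 47
step 5: 47 = 5·9 + 2; sub 10 for 9: 5·10 + 2; = 52; G_6 = 52−1 = 51
step 6: 51 = 5·10 + 1; sub 11 for 10: 5·11 + 1; = 56; G_7 = 56−1 = 55

51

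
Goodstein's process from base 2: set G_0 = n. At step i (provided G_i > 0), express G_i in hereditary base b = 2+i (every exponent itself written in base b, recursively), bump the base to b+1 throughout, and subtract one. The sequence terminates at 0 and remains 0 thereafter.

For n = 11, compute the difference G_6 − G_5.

[0] 11 ≡ 2^(2 + 1) + 2 + 1 (base 2). Lift 3: 85. −1: 84.
[1] 84 ≡ 3^(3 + 1) + 3 (base 3). Lift 4: 1028. −1: 1027.
[2] 1027 ≡ 4^(4 + 1) + 3 (base 4). Lift 5: 15628. −1: 15627.
[3] 15627 ≡ 5^(5 + 1) + 2 (base 5). Lift 6: 279938. −1: 279937.
[4] 279937 ≡ 6^(6 + 1) + 1 (base 6). Lift 7: 5764802. −1: 5764801.
[5] 5764801 ≡ 7^(7 + 1) (base 7). Lift 8: 134217728. −1: 134217727.

128452926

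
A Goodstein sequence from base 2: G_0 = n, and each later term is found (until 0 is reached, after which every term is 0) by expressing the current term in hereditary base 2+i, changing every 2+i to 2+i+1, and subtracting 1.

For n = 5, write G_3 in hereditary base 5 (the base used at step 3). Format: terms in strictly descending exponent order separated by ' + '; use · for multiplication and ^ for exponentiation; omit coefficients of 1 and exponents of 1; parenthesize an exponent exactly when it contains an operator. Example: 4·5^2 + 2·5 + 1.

3·5^3 + 3·5^2 + 3·5 + 2

G_0 = 5. HB_2(5) = 2^2 + 1. Bump = 28. G_1 = 27.
G_1 = 27. HB_3(27) = 3^3. Bump = 256. G_2 = 255.
G_2 = 255. HB_4(255) = 3·4^3 + 3·4^2 + 3·4 + 3. Bump = 468. G_3 = 467.
G_3 = 467. HB_5(467) = 3·5^3 + 3·5^2 + 3·5 + 2. Bump = 776. G_4 = 775.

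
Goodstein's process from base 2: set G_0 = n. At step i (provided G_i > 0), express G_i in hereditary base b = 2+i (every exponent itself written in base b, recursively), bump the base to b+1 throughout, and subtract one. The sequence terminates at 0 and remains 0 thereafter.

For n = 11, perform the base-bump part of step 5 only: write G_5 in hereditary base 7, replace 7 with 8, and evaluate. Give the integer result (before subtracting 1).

step 0: 11 = 2^(2 + 1) + 2 + 1; sub 3 for 2: 3^(3 + 1) + 3 + 1; = 85; G_1 = 85−1 = 84
step 1: 84 = 3^(3 + 1) + 3; sub 4 for 3: 4^(4 + 1) + 4; = 1028; G_2 = 1028−1 = 1027
step 2: 1027 = 4^(4 + 1) + 3; sub 5 for 4: 5^(5 + 1) + 3; = 15628; G_3 = 15628−1 = 15627
step 3: 15627 = 5^(5 + 1) + 2; sub 6 for 5: 6^(6 + 1) + 2; = 279938; G_4 = 279938−1 = 279937
step 4: 279937 = 6^(6 + 1) + 1; sub 7 for 6: 7^(7 + 1) + 1; = 5764802; G_5 = 5764802−1 = 5764801

134217728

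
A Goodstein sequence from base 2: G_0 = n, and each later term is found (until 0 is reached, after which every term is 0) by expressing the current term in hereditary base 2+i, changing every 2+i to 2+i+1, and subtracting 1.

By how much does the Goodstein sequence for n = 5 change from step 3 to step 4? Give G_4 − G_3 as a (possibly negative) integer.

[0] 5 ≡ 2^2 + 1 (base 2). Lift 3: 28. −1: 27.
[1] 27 ≡ 3^3 (base 3). Lift 4: 256. −1: 255.
[2] 255 ≡ 3·4^3 + 3·4^2 + 3·4 + 3 (base 4). Lift 5: 468. −1: 467.
[3] 467 ≡ 3·5^3 + 3·5^2 + 3·5 + 2 (base 5). Lift 6: 776. −1: 775.

308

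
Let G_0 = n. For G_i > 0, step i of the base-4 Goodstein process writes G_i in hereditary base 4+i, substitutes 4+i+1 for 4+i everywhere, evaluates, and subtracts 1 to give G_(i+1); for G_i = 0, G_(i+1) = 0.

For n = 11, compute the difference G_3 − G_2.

G_0 = 11. HB_4(11) = 2·4 + 3. Bump = 13. G_1 = 12.
G_1 = 12. HB_5(12) = 2·5 + 2. Bump = 14. G_2 = 13.
G_2 = 13. HB_6(13) = 2·6 + 1. Bump = 15. G_3 = 14.

1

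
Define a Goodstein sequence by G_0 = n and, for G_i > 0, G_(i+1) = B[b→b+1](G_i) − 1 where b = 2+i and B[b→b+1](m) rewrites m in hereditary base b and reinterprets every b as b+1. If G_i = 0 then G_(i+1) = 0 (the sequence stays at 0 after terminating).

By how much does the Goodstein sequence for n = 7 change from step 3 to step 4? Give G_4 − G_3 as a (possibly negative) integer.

(0) 7|_2 = 2^2 + 2 + 1 ↦ 3^3 + 3 + 1|_3 = 31 ⇒ 30
(1) 30|_3 = 3^3 + 3 ↦ 4^4 + 4|_4 = 260 ⇒ 259
(2) 259|_4 = 4^4 + 3 ↦ 5^5 + 3|_5 = 3128 ⇒ 3127
(3) 3127|_5 = 5^5 + 2 ↦ 6^6 + 2|_6 = 46658 ⇒ 46657

43530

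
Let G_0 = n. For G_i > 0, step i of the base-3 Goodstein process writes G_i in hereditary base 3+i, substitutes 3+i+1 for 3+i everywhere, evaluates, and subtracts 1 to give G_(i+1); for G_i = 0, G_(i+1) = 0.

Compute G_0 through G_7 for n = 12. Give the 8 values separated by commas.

G_0=12  [base 3] 3^2 + 3  →[3↦4]→  4^2 + 4 = 20  −1 ⇒ G_1=19
G_1=19  [base 4] 4^2 + 3  →[4↦5]→  5^2 + 3 = 28  −1 ⇒ G_2=27
G_2=27  [base 5] 5^2 + 2  →[5↦6]→  6^2 + 2 = 38  −1 ⇒ G_3=37
G_3=37  [base 6] 6^2 + 1  →[6↦7]→  7^2 + 1 = 50  −1 ⇒ G_4=49
G_4=49  [base 7] 7^2  →[7↦8]→  8^2 = 64  −1 ⇒ G_5=63
G_5=63  [base 8] 7·8 + 7  →[8↦9]→  7·9 + 7 = 70  −1 ⇒ G_6=69
G_6=69  [base 9] 7·9 + 6  →[9↦10]→  7·10 + 6 = 76  −1 ⇒ G_7=75

12, 19, 27, 37, 49, 63, 69, 75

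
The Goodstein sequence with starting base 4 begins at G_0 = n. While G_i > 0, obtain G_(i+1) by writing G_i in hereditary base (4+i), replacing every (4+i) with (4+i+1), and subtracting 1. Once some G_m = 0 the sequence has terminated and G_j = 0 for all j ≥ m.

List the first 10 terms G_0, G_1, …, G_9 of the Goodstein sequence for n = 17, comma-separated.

17 —HB4→ 4^2 + 1 —bump→ 5^2 + 1 = 26 —(−1)→ 25
25 —HB5→ 5^2 —bump→ 6^2 = 36 —(−1)→ 35
35 —HB6→ 5·6 + 5 —bump→ 5·7 + 5 = 40 —(−1)→ 39
39 —HB7→ 5·7 + 4 —bump→ 5·8 + 4 = 44 —(−1)→ 43
43 —HB8→ 5·8 + 3 —bump→ 5·9 + 3 = 48 —(−1)→ 47
47 —HB9→ 5·9 + 2 —bump→ 5·10 + 2 = 52 —(−1)→ 51
51 —HB10→ 5·10 + 1 —bump→ 5·11 + 1 = 56 —(−1)→ 55
55 —HB11→ 5·11 —bump→ 5·12 = 60 —(−1)→ 59
59 —HB12→ 4·12 + 11 —bump→ 4·13 + 11 = 63 —(−1)→ 62

17, 25, 35, 39, 43, 47, 51, 55, 59, 62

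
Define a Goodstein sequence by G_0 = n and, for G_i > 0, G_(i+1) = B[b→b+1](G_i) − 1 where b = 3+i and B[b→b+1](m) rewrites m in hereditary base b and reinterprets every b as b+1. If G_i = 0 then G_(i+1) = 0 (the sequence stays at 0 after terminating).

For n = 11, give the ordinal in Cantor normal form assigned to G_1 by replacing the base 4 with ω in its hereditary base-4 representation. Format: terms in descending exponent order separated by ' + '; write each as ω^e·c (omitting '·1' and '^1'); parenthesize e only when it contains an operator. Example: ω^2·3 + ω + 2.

[0] 11 ≡ 3^2 + 2 (base 3). Lift 4: 18. −1: 17.
[1] 17 ≡ 4^2 + 1 (base 4). Lift 5: 26. −1: 25.

ω^2 + 1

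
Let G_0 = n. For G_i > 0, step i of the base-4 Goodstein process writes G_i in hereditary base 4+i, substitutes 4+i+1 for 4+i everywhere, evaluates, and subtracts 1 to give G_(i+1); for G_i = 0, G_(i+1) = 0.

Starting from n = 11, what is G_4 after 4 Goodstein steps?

G_0 = 11. HB_4(11) = 2·4 + 3. Bump = 13. G_1 = 12.
G_1 = 12. HB_5(12) = 2·5 + 2. Bump = 14. G_2 = 13.
G_2 = 13. HB_6(13) = 2·6 + 1. Bump = 15. G_3 = 14.
G_3 = 14. HB_7(14) = 2·7. Bump = 16. G_4 = 15.
G_4 = 15. HB_8(15) = 8 + 7. Bump = 16. G_5 = 15.

15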